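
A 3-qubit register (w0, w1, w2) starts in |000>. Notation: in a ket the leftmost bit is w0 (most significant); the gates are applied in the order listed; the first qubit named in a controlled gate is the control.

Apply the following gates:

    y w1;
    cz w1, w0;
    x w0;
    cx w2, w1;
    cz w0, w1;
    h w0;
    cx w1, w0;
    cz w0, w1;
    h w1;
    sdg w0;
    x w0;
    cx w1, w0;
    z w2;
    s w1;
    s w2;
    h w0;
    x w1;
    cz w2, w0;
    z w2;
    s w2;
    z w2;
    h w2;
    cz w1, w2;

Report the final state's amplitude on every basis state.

The final amplitudes are 1/4 - I/4 on |000>, 1/4 - I/4 on |001>, 1/4 + I/4 on |010>, -1/4 - I/4 on |011>, 1/4 + I/4 on |100>, 1/4 + I/4 on |101>, 1/4 - I/4 on |110>, -1/4 + I/4 on |111>.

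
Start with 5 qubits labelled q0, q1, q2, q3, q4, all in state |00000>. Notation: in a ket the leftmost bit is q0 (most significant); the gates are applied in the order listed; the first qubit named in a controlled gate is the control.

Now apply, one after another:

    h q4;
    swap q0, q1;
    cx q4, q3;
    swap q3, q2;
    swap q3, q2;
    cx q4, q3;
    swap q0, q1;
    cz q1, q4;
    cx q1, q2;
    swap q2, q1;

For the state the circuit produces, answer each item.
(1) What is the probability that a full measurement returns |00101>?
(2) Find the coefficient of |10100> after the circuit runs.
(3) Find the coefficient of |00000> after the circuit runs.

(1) A full measurement returns |00101> with probability 0. Key observation: steps 2-7 multiply out to the identity, so the circuit reduces to the remaining gates.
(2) The amplitude on |10100> is 0.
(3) |00000> carries amplitude sqrt(2)/2 in the final state.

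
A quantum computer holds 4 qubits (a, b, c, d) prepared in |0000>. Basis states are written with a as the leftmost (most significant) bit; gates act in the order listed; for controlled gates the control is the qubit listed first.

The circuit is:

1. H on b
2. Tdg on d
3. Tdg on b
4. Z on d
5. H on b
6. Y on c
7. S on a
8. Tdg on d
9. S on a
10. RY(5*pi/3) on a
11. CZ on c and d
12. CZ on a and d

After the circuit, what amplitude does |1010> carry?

The amplitude on |1010> is exp(I*pi/4)/4 + I/4.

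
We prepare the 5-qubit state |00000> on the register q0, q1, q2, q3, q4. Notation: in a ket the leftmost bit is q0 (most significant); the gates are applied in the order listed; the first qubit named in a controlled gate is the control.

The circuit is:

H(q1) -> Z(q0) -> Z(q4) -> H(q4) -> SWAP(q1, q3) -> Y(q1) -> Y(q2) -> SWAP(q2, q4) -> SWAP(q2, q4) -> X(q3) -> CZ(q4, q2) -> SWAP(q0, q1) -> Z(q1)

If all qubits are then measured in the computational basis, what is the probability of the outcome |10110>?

The probability of measuring |10110> is 1/4. Key observation: gates 8-9 undo each other exactly, leaving only the rest of the circuit to track.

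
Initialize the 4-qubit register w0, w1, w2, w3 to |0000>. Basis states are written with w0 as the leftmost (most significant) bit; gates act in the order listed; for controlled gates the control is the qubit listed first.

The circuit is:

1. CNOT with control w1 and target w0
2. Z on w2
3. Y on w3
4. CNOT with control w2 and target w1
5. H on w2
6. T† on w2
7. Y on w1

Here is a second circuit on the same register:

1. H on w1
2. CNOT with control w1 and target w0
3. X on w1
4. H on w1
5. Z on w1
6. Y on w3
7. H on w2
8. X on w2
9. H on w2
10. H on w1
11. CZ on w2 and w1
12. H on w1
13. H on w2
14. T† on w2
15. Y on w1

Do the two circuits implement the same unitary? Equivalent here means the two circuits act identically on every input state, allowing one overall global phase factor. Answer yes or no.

No: there is an input state on which the two circuits produce genuinely different outputs (not merely differing by a phase).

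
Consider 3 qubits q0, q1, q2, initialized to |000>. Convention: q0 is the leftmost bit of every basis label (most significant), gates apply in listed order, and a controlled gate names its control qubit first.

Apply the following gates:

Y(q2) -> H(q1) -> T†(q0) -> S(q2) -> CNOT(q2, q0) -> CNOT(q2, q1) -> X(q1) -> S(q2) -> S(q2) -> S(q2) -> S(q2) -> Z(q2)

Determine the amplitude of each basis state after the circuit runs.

After the circuit, the state carries amplitude sqrt(2)/2 on |101>, sqrt(2)/2 on |111>, and 0 on every other basis state. Key observation: steps 8-11 multiply out to the identity, so the circuit reduces to the remaining gates.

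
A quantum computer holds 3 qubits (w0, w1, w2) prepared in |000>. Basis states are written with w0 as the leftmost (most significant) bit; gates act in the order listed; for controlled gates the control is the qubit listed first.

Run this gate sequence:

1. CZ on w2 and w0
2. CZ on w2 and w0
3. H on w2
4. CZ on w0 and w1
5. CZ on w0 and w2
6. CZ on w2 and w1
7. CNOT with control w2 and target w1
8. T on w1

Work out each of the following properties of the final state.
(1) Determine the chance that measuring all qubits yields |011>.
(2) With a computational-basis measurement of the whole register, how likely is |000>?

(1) A full measurement returns |011> with probability 1/2. Key observation: gates 1-2 undo each other exactly, leaving only the rest of the circuit to track.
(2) A full measurement returns |000> with probability 1/2.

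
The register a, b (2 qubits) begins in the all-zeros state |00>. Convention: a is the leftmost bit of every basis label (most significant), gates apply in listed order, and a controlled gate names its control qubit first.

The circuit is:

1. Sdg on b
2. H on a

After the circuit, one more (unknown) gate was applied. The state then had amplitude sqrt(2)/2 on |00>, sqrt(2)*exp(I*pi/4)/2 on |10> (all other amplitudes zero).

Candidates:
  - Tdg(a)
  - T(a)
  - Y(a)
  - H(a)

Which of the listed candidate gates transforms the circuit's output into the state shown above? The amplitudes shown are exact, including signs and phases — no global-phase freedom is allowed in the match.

The applied gate was T(a).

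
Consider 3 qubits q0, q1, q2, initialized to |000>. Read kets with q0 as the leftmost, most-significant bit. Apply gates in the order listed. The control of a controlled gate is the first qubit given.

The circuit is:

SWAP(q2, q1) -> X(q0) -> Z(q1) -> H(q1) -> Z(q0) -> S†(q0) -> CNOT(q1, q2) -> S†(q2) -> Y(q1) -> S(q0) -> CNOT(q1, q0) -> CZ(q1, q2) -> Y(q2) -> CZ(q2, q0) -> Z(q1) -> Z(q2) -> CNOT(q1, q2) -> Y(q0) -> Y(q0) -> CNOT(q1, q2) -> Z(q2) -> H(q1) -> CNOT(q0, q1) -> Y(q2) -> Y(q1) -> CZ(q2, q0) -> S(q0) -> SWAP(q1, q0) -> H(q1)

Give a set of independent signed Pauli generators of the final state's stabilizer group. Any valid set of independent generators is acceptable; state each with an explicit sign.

The stabilizer group can be generated by +XIZ, +IXZ, +ZZX, among other valid generating sets. Key observation: the block from step 16 through step 21 cancels to the identity and can be dropped.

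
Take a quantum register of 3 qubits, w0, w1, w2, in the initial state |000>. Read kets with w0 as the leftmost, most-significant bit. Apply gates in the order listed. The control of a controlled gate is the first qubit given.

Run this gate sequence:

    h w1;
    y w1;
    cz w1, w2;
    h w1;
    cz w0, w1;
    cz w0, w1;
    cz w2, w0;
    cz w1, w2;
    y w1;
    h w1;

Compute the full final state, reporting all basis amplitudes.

The resulting statevector has amplitude -sqrt(2)/2 on |000>, -sqrt(2)/2 on |010>, and 0 on every other basis state.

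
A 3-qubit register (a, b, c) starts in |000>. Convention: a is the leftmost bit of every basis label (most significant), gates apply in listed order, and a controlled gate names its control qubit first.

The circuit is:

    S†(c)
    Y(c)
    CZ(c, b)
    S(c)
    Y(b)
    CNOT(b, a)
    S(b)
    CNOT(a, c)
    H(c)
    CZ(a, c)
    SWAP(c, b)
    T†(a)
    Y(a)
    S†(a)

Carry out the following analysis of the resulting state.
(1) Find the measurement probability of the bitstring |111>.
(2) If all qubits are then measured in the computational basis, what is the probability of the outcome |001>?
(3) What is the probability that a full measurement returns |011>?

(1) A full measurement returns |111> with probability 0.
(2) A full measurement returns |001> with probability 1/2.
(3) The probability of measuring |011> is 1/2.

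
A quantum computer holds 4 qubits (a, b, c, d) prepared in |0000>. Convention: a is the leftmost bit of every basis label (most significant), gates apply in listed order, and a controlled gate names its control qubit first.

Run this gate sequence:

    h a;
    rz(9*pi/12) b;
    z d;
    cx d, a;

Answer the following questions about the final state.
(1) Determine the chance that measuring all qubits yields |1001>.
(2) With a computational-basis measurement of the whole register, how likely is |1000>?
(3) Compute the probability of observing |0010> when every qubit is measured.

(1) The probability of measuring |1001> is 0.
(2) A full measurement returns |1000> with probability 1/2.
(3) The probability of measuring |0010> is 0.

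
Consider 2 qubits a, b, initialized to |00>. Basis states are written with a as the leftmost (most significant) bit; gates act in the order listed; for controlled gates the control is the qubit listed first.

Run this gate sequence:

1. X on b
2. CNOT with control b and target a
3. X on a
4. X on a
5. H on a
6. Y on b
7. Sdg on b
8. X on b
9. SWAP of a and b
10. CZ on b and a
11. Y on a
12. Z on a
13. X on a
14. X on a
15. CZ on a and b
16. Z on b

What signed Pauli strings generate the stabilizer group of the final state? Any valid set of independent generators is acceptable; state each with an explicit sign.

One valid set of independent stabilizer generators is -IX, +ZI (any independent generating set of the same group is equally correct). Key observation: gates 3-4 undo each other exactly, leaving only the rest of the circuit to track.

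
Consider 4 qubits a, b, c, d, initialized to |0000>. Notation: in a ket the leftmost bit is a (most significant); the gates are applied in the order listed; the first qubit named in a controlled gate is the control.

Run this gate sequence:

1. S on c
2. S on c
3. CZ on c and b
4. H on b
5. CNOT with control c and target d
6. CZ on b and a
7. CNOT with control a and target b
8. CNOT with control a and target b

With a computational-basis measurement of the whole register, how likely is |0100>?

A full measurement returns |0100> with probability 1/2. Key observation: the block from step 7 through step 8 cancels to the identity and can be dropped.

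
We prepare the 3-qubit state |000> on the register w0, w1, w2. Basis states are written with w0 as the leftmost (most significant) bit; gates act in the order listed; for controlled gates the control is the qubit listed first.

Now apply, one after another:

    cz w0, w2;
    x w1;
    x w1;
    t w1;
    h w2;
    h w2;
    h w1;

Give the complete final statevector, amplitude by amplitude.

The resulting statevector has amplitude sqrt(2)/2 on |000>, sqrt(2)/2 on |010>, and 0 on every other basis state.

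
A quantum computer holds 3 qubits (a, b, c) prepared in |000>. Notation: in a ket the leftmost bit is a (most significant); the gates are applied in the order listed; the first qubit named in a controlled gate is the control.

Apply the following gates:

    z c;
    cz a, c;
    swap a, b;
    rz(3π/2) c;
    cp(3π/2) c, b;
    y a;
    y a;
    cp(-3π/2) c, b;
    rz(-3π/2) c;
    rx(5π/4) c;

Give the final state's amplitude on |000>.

The final state's coefficient on |000> equals -sqrt(2 - sqrt(2))/2. Key observation: gates 4-9 undo each other exactly, leaving only the rest of the circuit to track.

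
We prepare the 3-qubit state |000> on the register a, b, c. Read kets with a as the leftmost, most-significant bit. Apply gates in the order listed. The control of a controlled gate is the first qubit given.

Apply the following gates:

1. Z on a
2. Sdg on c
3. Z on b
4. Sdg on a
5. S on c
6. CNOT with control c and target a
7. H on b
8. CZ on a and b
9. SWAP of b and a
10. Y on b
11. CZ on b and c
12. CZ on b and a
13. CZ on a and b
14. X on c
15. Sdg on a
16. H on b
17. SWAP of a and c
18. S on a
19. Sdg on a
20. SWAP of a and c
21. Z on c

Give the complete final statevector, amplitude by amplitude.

The final amplitudes are 0 on |000>, -I/2 on |001>, 0 on |010>, I/2 on |011>, 0 on |100>, -1/2 on |101>, 0 on |110>, 1/2 on |111>. Key observation: gates 17-20 undo each other exactly, leaving only the rest of the circuit to track.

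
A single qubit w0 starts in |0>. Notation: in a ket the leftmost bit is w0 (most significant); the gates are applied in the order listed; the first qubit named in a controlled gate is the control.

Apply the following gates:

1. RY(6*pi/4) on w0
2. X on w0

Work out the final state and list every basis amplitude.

The resulting statevector has amplitude sqrt(2)/2 on |0>, -sqrt(2)/2 on |1>.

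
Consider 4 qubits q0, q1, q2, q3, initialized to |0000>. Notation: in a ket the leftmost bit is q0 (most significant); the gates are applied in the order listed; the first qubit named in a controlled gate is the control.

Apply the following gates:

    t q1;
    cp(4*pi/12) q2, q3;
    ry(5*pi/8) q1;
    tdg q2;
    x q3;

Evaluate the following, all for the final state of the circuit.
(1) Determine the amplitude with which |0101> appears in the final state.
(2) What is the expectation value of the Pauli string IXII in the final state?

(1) |0101> carries amplitude sin(5*pi/16) in the final state.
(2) The observable IXII averages to sqrt(sqrt(2) + 2)/2.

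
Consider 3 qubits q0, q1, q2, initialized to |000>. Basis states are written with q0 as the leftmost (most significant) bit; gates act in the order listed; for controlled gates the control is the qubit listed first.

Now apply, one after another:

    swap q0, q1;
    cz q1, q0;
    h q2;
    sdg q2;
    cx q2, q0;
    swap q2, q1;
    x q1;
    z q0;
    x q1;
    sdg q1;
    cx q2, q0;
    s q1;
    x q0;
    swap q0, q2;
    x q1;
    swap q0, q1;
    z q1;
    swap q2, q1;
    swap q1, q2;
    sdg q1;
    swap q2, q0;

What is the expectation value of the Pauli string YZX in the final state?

The expectation value of YZX is -1.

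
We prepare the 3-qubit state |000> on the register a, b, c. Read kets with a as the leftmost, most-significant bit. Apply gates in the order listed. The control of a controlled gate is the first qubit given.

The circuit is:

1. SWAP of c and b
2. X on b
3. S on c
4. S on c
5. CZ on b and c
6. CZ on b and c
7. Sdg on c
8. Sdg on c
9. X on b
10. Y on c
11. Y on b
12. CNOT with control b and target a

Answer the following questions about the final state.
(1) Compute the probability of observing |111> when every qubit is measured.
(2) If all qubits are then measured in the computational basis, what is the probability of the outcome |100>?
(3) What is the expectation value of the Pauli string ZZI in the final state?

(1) A full measurement returns |111> with probability 1.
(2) Outcome |100> occurs with probability 0.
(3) The observable ZZI averages to 1.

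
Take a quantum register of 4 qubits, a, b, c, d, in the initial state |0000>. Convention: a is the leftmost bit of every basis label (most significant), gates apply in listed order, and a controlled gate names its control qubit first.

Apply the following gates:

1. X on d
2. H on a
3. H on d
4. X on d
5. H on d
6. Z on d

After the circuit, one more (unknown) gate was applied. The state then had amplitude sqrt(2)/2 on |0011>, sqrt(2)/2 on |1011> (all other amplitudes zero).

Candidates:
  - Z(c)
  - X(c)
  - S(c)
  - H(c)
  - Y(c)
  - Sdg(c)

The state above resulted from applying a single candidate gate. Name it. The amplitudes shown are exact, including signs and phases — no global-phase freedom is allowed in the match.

The unique candidate consistent with the amplitudes is X(c). Key observation: gates 3-6 undo each other exactly, leaving only the rest of the circuit to track.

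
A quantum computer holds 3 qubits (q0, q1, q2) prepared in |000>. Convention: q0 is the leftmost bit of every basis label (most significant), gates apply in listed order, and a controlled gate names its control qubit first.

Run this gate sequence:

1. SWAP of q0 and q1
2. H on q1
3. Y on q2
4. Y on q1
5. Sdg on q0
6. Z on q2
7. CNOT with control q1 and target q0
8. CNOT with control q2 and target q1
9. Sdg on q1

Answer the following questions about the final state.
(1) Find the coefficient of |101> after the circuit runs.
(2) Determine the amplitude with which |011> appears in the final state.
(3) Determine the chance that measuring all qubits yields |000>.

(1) |101> carries amplitude sqrt(2)/2 in the final state.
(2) The final state's coefficient on |011> equals sqrt(2)*I/2.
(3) The probability of measuring |000> is 0.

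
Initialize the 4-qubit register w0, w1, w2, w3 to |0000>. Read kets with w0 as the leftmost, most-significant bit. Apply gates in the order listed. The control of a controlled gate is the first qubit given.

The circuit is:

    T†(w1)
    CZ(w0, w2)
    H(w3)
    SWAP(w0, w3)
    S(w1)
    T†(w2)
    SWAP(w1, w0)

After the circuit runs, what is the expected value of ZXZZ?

The expectation value of ZXZZ is 1.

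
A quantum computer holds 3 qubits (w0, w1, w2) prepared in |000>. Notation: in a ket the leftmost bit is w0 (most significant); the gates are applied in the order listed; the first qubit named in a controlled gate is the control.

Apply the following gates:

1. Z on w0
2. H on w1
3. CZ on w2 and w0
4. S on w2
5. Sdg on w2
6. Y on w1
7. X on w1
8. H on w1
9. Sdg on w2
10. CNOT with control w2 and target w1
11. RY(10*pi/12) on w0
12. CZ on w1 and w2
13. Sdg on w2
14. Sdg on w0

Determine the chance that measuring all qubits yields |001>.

Outcome |001> occurs with probability 0. Key observation: the block from step 4 through step 5 cancels to the identity and can be dropped.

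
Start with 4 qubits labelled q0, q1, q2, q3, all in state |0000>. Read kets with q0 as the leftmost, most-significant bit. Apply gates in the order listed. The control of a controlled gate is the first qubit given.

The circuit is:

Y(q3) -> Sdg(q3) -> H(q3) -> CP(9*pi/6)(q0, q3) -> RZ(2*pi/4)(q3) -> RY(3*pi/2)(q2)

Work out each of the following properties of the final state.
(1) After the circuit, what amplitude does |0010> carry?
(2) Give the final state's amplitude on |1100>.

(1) |0010> carries amplitude -exp(3*I*pi/4)/2 in the final state.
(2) The amplitude on |1100> is 0.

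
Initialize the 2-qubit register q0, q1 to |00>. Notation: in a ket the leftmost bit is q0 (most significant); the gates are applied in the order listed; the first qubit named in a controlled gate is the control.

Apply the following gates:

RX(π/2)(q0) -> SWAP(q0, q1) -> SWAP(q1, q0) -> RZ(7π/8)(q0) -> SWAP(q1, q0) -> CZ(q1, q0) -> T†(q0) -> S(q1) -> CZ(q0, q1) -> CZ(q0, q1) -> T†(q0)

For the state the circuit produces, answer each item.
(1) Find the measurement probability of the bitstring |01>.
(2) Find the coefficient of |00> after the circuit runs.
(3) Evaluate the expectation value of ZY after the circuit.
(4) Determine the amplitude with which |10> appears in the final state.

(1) Outcome |01> occurs with probability 1/2.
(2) The final state's coefficient on |00> equals -sqrt(2)*exp(9*I*pi/16)/2.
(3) The observable ZY averages to (-I + exp(I*pi/4))*exp(I*pi/8)/2.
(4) The amplitude on |10> is 0.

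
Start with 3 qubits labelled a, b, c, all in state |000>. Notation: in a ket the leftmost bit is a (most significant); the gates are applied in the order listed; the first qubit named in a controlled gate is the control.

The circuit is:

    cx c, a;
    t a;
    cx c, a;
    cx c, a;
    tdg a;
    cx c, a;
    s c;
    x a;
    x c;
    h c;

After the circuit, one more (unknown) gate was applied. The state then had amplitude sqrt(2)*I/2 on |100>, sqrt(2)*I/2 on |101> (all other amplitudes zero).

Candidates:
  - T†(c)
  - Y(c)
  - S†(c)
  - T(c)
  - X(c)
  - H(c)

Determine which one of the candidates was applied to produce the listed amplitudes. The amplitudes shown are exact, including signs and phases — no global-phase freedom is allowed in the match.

The unique candidate consistent with the amplitudes is Y(c). Key observation: the block from step 1 through step 6 cancels to the identity and can be dropped.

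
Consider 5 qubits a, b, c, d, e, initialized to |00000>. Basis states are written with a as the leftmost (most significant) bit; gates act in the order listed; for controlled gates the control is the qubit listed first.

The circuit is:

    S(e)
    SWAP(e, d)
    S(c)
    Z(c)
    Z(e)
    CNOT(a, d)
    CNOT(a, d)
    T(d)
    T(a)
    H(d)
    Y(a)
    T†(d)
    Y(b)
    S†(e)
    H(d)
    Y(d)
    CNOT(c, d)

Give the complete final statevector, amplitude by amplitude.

The final amplitudes are -exp(I*pi/4)/2 + I/2 on |11000>, -I/2 - exp(I*pi/4)/2 on |11010>, and 0 on every other basis state.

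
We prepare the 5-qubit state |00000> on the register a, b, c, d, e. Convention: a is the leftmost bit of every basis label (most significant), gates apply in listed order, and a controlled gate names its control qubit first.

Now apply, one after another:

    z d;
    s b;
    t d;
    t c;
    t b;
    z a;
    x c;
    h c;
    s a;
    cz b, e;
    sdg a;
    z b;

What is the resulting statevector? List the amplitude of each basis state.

The final amplitudes are sqrt(2)/2 on |00000>, -sqrt(2)/2 on |00100>, and 0 on every other basis state.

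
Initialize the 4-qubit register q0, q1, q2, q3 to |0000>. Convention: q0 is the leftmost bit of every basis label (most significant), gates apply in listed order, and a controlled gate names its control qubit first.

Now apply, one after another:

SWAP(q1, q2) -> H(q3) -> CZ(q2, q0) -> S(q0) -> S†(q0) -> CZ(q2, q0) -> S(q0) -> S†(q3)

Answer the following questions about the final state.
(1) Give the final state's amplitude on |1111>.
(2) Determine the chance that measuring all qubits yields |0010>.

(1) |1111> carries amplitude 0 in the final state. Key observation: steps 3-6 multiply out to the identity, so the circuit reduces to the remaining gates.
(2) Outcome |0010> occurs with probability 0.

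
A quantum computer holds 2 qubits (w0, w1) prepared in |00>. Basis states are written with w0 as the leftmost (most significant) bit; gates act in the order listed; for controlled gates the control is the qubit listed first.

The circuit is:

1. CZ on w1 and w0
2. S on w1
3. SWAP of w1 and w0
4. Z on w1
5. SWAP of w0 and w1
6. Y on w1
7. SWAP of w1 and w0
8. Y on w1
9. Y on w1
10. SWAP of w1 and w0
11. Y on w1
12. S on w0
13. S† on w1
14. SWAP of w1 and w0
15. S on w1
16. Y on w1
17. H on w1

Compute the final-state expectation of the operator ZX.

The observable ZX averages to -1.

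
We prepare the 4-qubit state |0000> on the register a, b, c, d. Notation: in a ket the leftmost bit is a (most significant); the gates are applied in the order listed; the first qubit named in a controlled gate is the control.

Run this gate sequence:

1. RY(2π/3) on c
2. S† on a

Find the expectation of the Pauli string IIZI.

The observable IIZI averages to -1/2.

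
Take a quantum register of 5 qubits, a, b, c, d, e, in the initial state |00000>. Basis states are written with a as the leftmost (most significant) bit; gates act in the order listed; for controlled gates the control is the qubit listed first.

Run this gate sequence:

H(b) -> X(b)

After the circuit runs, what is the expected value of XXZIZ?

In the final state, XXZIZ has expectation 0.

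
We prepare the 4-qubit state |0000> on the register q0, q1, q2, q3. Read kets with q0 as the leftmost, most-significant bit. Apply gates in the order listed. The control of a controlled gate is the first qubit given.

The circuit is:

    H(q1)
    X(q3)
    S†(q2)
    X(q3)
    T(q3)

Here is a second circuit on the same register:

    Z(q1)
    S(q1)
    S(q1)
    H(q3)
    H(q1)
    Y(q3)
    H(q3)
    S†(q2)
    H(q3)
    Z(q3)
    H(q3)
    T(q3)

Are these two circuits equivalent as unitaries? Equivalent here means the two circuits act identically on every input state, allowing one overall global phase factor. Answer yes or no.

No, they are not equivalent — no single phase factor reconciles the two unitaries.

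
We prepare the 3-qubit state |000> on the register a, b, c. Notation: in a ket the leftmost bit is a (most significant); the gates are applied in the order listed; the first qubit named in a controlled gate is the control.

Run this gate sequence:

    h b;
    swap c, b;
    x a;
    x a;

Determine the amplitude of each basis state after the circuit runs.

The resulting statevector has amplitude sqrt(2)/2 on |000>, sqrt(2)/2 on |001>, and 0 on every other basis state. Key observation: gates 3-4 undo each other exactly, leaving only the rest of the circuit to track.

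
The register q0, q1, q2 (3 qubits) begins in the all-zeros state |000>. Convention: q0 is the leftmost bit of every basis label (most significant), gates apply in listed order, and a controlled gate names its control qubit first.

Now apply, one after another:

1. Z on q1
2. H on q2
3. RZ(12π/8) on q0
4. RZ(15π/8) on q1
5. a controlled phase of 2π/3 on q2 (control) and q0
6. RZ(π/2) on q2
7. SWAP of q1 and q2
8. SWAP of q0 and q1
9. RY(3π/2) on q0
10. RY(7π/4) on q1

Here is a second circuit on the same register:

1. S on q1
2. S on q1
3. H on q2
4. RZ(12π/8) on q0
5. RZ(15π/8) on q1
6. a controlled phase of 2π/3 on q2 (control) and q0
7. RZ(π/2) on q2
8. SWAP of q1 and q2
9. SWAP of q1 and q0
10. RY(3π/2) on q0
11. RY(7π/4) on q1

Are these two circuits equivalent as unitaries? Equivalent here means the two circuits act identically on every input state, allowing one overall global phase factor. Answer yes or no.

Yes — the two circuits implement the same unitary up to a global phase.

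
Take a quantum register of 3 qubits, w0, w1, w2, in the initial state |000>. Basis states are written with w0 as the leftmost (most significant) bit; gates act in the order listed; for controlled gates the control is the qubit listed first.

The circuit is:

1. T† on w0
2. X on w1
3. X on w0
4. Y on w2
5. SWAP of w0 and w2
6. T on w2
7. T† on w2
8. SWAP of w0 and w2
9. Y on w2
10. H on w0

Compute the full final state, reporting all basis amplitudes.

The resulting statevector has amplitude sqrt(2)/2 on |010>, -sqrt(2)/2 on |110>, and 0 on every other basis state. Key observation: gates 4-9 undo each other exactly, leaving only the rest of the circuit to track.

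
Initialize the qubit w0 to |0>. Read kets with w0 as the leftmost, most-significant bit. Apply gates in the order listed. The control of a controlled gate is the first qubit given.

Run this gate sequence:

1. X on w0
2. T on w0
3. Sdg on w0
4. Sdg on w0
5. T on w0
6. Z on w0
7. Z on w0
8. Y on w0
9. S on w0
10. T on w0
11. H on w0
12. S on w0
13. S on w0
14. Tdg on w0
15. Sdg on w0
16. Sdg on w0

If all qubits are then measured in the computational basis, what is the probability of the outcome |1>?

Outcome |1> occurs with probability 1/2.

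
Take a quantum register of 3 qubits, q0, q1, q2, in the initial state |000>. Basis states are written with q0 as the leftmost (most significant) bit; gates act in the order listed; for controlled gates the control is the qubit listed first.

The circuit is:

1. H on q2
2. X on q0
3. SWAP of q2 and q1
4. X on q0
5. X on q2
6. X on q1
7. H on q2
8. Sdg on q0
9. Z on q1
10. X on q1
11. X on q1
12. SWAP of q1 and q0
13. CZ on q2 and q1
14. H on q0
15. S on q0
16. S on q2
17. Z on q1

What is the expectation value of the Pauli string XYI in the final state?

In the final state, XYI has expectation 0.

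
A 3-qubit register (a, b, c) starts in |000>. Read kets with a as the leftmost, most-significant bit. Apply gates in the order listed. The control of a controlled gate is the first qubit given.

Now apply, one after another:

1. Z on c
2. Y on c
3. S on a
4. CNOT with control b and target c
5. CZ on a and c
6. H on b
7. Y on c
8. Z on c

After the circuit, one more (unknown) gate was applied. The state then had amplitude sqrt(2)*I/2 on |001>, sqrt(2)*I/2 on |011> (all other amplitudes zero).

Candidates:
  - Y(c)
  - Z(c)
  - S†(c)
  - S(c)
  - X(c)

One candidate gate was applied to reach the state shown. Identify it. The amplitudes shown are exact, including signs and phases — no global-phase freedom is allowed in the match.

The applied gate was Y(c).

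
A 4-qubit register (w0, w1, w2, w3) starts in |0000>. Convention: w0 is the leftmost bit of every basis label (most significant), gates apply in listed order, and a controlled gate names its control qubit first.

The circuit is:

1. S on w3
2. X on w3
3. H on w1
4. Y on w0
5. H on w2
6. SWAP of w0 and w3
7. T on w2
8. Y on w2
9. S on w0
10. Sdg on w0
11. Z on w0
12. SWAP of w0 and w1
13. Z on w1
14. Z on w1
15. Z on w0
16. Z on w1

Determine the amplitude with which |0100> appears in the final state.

The amplitude on |0100> is 0.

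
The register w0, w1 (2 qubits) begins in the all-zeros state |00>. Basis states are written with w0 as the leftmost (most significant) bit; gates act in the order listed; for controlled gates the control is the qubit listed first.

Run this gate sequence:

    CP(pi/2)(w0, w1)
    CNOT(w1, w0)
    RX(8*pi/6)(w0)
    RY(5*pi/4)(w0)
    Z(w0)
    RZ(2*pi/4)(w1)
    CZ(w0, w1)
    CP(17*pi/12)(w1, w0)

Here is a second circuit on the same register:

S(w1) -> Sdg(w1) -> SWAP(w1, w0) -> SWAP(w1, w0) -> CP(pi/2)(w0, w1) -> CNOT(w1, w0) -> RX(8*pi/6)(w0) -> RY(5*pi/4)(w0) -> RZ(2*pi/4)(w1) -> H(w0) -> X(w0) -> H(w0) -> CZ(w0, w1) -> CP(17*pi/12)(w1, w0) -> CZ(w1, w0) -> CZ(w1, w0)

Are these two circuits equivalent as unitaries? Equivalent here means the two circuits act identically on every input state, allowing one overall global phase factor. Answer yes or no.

Yes — the two circuits implement the same unitary up to a global phase.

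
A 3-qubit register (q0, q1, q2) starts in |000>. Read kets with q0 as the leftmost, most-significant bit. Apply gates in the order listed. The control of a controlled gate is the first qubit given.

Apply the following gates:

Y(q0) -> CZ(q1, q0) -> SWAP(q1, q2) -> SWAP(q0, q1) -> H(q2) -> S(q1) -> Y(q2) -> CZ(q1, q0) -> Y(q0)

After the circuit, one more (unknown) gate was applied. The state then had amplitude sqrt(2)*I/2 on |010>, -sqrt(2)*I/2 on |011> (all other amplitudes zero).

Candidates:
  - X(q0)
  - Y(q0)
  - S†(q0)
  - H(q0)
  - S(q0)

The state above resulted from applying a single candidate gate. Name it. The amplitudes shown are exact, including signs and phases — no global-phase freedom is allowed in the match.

The applied gate was Y(q0).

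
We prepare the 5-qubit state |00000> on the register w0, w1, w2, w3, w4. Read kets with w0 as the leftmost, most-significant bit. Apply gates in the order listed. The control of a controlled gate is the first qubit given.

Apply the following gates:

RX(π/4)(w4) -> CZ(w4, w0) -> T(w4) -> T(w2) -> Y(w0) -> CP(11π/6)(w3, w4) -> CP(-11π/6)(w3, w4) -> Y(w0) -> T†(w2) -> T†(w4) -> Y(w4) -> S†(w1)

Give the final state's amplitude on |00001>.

The amplitude on |00001> is I*sqrt(sqrt(2) + 2)/2. Key observation: gates 3-10 undo each other exactly, leaving only the rest of the circuit to track.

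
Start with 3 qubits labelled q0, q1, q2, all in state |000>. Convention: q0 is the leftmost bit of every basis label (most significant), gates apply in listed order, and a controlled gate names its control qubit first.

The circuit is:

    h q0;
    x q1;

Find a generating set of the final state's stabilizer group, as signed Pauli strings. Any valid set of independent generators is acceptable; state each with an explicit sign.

The final state is stabilized by the group generated by +XII, -IZI, +IIZ; other independent generating sets are equally valid.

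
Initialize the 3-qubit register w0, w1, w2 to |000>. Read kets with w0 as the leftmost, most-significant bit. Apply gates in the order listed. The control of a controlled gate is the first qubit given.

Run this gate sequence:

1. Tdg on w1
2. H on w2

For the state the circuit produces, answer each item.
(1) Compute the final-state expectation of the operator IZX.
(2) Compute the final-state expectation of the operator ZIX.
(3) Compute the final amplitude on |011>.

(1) In the final state, IZX has expectation 1.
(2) The observable ZIX averages to 1.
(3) The final state's coefficient on |011> equals 0.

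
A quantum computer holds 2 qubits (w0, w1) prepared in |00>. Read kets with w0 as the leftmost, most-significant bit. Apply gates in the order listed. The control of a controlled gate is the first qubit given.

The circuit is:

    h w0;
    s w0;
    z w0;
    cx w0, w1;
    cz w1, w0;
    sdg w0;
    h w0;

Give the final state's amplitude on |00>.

|00> carries amplitude 1/2 in the final state.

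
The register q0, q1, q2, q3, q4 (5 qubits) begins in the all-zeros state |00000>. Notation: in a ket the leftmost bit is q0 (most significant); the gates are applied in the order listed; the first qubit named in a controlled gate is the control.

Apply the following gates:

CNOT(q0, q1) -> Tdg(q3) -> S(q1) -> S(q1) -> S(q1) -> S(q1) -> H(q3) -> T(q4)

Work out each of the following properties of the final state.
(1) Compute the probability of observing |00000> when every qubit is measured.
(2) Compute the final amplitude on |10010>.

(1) The probability of measuring |00000> is 1/2. Key observation: gates 3-6 undo each other exactly, leaving only the rest of the circuit to track.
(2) The amplitude on |10010> is 0.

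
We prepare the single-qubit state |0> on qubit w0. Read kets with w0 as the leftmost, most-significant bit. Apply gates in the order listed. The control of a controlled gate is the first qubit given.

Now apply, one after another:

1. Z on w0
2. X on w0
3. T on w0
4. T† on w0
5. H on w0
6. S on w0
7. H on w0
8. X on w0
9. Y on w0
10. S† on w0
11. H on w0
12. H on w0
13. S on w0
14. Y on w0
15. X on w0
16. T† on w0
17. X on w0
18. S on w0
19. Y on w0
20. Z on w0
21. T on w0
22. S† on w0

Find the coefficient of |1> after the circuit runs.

The amplitude on |1> is -1/2 - I/2. Key observation: gates 8-15 undo each other exactly, leaving only the rest of the circuit to track.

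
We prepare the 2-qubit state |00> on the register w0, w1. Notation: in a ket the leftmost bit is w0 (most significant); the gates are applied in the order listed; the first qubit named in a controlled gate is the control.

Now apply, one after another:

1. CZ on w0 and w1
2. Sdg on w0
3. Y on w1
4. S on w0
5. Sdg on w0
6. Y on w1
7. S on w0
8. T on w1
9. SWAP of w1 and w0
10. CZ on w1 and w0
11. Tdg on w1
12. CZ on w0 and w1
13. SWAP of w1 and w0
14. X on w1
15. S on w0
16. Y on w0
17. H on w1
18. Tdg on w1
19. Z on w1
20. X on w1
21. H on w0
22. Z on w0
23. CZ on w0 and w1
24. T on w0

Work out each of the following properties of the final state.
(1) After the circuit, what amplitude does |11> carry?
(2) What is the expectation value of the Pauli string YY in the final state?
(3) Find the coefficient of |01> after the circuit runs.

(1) The amplitude on |11> is -exp(3*I*pi/4)/2.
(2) The expectation value of YY is 1/2.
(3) |01> carries amplitude I/2 in the final state.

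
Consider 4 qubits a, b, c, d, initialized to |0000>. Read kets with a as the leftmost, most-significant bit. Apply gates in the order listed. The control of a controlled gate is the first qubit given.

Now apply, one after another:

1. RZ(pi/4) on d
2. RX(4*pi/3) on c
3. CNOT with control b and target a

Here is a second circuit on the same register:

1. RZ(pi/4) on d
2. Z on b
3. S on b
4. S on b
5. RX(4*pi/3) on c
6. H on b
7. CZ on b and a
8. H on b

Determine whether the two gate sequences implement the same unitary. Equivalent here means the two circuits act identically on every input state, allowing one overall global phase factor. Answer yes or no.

No — the two circuits implement different unitaries, even allowing a global phase.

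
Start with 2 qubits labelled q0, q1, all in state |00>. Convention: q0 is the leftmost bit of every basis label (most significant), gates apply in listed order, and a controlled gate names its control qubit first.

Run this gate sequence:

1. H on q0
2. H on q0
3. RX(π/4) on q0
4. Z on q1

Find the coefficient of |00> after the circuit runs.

|00> carries amplitude sqrt(sqrt(2) + 2)/2 in the final state. Key observation: steps 1-2 multiply out to the identity, so the circuit reduces to the remaining gates.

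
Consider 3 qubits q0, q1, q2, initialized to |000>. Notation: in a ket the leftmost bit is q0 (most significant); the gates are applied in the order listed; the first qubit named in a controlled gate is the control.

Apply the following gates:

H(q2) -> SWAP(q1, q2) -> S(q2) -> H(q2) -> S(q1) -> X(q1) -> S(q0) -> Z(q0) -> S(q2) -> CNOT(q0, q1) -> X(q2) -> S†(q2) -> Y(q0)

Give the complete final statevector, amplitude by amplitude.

The final amplitudes are 0 on |000>, 0 on |001>, 0 on |010>, 0 on |011>, -I/2 on |100>, I/2 on |101>, -1/2 on |110>, 1/2 on |111>.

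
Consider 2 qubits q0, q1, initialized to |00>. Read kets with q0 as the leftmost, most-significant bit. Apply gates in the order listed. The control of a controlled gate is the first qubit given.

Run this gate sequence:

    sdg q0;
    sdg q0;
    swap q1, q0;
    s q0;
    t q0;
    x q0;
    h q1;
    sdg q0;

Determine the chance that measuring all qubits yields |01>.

A full measurement returns |01> with probability 0.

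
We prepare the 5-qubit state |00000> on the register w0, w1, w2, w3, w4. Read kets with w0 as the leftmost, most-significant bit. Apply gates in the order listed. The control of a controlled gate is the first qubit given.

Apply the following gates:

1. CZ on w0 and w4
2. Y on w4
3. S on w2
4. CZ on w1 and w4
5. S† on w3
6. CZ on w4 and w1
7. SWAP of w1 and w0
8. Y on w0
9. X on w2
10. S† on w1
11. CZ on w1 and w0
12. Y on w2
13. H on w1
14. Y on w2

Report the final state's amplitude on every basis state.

The final amplitudes are -sqrt(2)/2 on |10101>, -sqrt(2)/2 on |11101>, and 0 on every other basis state.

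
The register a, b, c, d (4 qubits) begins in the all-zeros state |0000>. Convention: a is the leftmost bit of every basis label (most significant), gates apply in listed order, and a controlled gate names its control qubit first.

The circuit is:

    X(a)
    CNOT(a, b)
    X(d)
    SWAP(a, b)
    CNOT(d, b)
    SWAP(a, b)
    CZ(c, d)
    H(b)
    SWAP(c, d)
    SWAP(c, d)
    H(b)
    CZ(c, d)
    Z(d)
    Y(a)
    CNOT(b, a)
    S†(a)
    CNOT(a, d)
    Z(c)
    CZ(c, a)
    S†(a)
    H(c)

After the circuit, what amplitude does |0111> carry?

|0111> carries amplitude -sqrt(2)*I/2 in the final state. Key observation: steps 7-12 multiply out to the identity, so the circuit reduces to the remaining gates.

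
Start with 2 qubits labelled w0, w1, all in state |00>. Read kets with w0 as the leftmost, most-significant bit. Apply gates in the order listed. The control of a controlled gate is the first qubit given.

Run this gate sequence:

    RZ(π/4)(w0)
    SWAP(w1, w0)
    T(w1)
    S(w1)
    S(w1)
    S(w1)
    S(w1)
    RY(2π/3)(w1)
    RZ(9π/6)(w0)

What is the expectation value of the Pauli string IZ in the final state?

In the final state, IZ has expectation -1/2. Key observation: steps 4-7 multiply out to the identity, so the circuit reduces to the remaining gates.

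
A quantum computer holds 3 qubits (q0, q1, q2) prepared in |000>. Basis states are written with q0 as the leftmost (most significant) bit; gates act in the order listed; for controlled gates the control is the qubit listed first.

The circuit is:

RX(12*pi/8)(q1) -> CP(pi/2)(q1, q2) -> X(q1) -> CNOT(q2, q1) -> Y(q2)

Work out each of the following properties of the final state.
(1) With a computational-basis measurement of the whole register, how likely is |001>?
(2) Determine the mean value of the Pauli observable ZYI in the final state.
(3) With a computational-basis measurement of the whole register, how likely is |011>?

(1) Outcome |001> occurs with probability 1/2.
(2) The expectation value of ZYI is -1.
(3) The probability of measuring |011> is 1/2.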